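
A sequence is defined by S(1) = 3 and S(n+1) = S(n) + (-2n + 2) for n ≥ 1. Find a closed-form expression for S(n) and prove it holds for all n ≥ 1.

Claim: S(n) = -n^2 + 3n + 1.

Base case: S(1) = 3, and -1^2 + 3·1 + 1 = 3.
Assume S(k) = -k^2 + 3k + 1.
Then S(k+1) = S(k) + (-2k + 2) = (-k^2 + 3k + 1) + (-2k + 2) = -k^2 + k + 3,
and -(k+1)^2 + 3·(k+1) + 1 = -k^2 + k + 3.
Hence S(n) = -n^2 + 3n + 1 for every n ≥ 1, by induction.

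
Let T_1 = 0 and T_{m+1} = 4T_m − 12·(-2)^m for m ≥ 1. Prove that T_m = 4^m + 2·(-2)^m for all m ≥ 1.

Base case: T_1 = 0, and 4^1 + 2·(-2)^1 = 4 − 4 = 0.
Assume T_r = 4^r + 2·(-2)^r for some r ≥ 1.
Then T_{r+1} = 4T_r − 12·(-2)^r = 4·(4^r + 2·(-2)^r) − 12·(-2)^r = 4^{r+1} + 8·(-2)^r − 12·(-2)^r = 4^{r+1} − 4·(-2)^r = 4^{r+1} + 2·(-2)^{r+1}.
So the formula holds for r+1, and by induction T_m = 4^m + 2·(-2)^m for all m ≥ 1.

T_m = 4^m + 2·(-2)^m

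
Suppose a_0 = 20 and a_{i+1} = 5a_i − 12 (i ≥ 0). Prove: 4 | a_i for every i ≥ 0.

Base case: a_0 = 20 = 4·5, so 4 | a_0.
Assume 4 | a_j, so a_j = 4t for some integer t.
Then a_{j+1} = 5a_j − 12 = 5·(4t) − 12 = 4(5t − 3), so 4 | a_{j+1}.
Hence 4 | a_i for every i ≥ 0, by induction.

4 | a_i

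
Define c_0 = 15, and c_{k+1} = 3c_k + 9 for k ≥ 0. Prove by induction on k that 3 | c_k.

Base case: c_0 = 15 = 3·5, so 3 | c_0.
Assume 3 | c_m, so c_m = 3t for some integer t.
Then c_{m+1} = 3c_m + 9 = 3·(3t) + 9 = 3(3t + 3), so 3 | c_{m+1}.
By induction, 3 | c_k for all k ≥ 0.

3 | c_k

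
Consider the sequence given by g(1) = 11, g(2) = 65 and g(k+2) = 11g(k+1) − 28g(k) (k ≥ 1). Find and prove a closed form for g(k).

Claim: g(k) = 4^k + 7^k.

Base cases: g(1) = 11 and 4^1 + 7^1 = 11; g(2) = 65 and 4^2 + 7^2 = 65.
Assume g(j) = 4^j + 7^j for all 1 ≤ j ≤ r, where r ≥ 2.
Then g(r+1) = 11g(r) − 28g(r−1) = 11·(4^r + 7^r) − 28·(4^{r−1} + 7^{r−1}) = (11·4 − 28)4^{r−1} + (11·7 − 28)7^{r−1} = 16·4^{r−1} + 49·7^{r−1} = 4^{r+1} + 7^{r+1}.
This completes the inductive step, so g(k) = 4^k + 7^k for all k ≥ 1.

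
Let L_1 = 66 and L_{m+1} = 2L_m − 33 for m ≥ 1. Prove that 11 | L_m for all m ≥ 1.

Base case: L_1 = 66 = 11·6, so 11 | L_1.
Assume 11 | L_r, so L_r = 11t for some integer t.
Then L_{r+1} = 2L_r − 33 = 2·(11t) − 33 = 11(2t − 3), so 11 | L_{r+1}.
This completes the inductive step, so 11 | L_m for all m ≥ 1.

11 | L_m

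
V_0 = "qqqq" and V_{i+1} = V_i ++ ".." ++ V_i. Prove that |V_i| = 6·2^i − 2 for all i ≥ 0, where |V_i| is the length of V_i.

Base case: |V_0| = 4, and 6·2^0 − 2 = 4.
Assume |V_j| = 6·2^j − 2.
Then |V_{j+1}| = |V_j| + 2 + |V_j| = 2|V_j| + 2 = 2(6·2^j − 2) + 2 = 6·2^{j+1} − 4 + 2 = 6·2^{j+1} − 2.
By induction, |V_i| = 6·2^i − 2 for all i ≥ 0.

|V_i| = 6·2^i − 2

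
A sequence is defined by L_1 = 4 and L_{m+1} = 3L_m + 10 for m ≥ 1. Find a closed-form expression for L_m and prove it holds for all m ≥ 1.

Claim: L_m = 3^{m+1} − 5.

Base case: L_1 = 4, and 3^{1+1} − 5 = 9 − 5 = 4.
Assume L_k = 3^{k+1} − 5 for some k ≥ 1.
Then L_{k+1} = 3L_k + 10 = 3·(3^{k+1} − 5) + 10 = 3^{k+2} − 15 + 10 = 3^{k+2} − 5.
By induction, L_m = 3^{m+1} − 5 for all m ≥ 1.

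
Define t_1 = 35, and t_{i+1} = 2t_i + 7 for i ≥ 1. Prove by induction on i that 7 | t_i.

Base case: t_1 = 35 = 7·5, so 7 | t_1.
Assume 7 | t_r, so t_r = 7s for some integer s.
Then t_{r+1} = 2t_r + 7 = 2·(7s) + 7 = 7(2s + 1), so 7 | t_{r+1}.
By induction, 7 | t_i for all i ≥ 1.

7 | t_i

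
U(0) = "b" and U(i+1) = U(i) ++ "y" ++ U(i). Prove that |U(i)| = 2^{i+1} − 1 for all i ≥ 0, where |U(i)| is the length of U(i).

Base case: |U(0)| = 1, and 2^{0+1} − 1 = 1.
Assume |U(m)| = 2^{m+1} − 1.
Then |U(m+1)| = |U(m)| + 1 + |U(m)| = 2|U(m)| + 1 = 2(2^{m+1} − 1) + 1 = 2^{m+2} − 2 + 1 = 2^{m+2} − 1.
This completes the inductive step, so |U(i)| = 2^{i+1} − 1 for all i ≥ 0.

|U(i)| = 2^{i+1} − 1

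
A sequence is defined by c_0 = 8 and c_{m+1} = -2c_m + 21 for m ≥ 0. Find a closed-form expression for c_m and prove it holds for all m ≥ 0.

Claim: c_m = (-2)^m + 7.

Base case: c_0 = 8, and (-2)^0 + 7 = 1 + 7 = 8.
Assume c_k = (-2)^k + 7 for some k ≥ 0.
Then c_{k+1} = -2c_k + 21 = -2·((-2)^k + 7) + 21 = -2·(-2)^k − 14 + 21 = (-2)^{k+1} + 7.
By induction, c_m = (-2)^m + 7 for all m ≥ 0.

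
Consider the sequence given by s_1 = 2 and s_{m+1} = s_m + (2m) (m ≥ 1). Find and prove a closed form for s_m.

Claim: s_m = m^2 − m + 2.

Base case: s_1 = 2, and 1^2 − 1 + 2 = 2.
Assume s_k = k^2 − k + 2.
Then s_{k+1} = s_k + (2k) = (k^2 − k + 2) + (2k) = k^2 + k + 2,
and (k+1)^2 − (k+1) + 2 = k^2 + k + 2.
By induction, s_m = m^2 − m + 2 for all m ≥ 1.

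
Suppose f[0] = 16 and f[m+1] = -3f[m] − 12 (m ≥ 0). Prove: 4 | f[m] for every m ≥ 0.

Base case: f[0] = 16 = 4·4, so 4 | f[0].
Assume 4 | f[k], so f[k] = 4t for some integer t.
Then f[k+1] = -3f[k] − 12 = -3·(4t) − 12 = 4(-3t − 3), so 4 | f[k+1].
By induction, 4 | f[m] for all m ≥ 0.

4 | f[m]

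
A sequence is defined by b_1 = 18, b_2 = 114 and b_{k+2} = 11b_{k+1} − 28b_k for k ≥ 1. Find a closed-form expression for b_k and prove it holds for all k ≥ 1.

Claim: b_k = 4^k + 2·7^k.

Base cases: b_1 = 18 and 4^1 + 2·7^1 = 18; b_2 = 114 and 4^2 + 2·7^2 = 114.
Assume b_j = 4^j + 2·7^j for all 1 ≤ j ≤ r, where r ≥ 2.
Then b_{r+1} = 11b_r − 28b_{r−1} = 11·(4^r + 2·7^r) − 28·(4^{r−1} + 2·7^{r−1}) = (11·4 − 28)4^{r−1} + 2·(11·7 − 28)7^{r−1} = 16·4^{r−1} + 98·7^{r−1} = 4^{r+1} + 2·7^{r+1}.
This completes the inductive step, so b_k = 4^k + 2·7^k for all k ≥ 1.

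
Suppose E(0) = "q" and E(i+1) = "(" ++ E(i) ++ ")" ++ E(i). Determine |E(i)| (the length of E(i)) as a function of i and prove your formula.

Claim: |E(i)| = 3·2^i − 2.

Base case: |E(0)| = 1, and 3·2^0 − 2 = 1.
Assume |E(m)| = 3·2^m − 2.
Then |E(m+1)| = 1 + |E(m)| + 1 + |E(m)| = 2|E(m)| + 2 = 2(3·2^m − 2) + 2 = 3·2^{m+1} − 4 + 2 = 3·2^{m+1} − 2.
So the formula holds for m+1, and by induction |E(i)| = 3·2^i − 2 for all i ≥ 0.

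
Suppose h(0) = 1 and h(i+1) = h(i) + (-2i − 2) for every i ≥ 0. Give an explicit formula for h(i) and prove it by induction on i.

Claim: h(i) = -i^2 − i + 1.

Base case: h(0) = 1, and -0^2 − 0 + 1 = 1.
Assume h(m) = -m^2 − m + 1.
Then h(m+1) = h(m) + (-2m − 2) = (-m^2 − m + 1) + (-2m − 2) = -m^2 − 3m − 1,
and -(m+1)^2 − (m+1) + 1 = -m^2 − 3m − 1.
Hence h(i) = -i^2 − i + 1 for every i ≥ 0, by induction.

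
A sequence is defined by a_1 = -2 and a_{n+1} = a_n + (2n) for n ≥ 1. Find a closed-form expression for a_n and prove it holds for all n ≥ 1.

Claim: a_n = n^2 − n − 2.

Base case: a_1 = -2, and 1^2 − 1 − 2 = -2.
Assume a_j = j^2 − j − 2.
Then a_{j+1} = a_j + (2j) = (j^2 − j − 2) + (2j) = j^2 + j − 2,
and (j+1)^2 − (j+1) − 2 = j^2 + j − 2.
This completes the inductive step, so a_n = n^2 − n − 2 for all n ≥ 1.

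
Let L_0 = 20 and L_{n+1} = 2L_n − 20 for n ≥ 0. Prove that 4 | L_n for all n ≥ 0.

Base case: L_0 = 20 = 4·5, so 4 | L_0.
Assume 4 | L_k, so L_k = 4t for some integer t.
Then L_{k+1} = 2L_k − 20 = 2·(4t) − 20 = 4(2t − 5), so 4 | L_{k+1}.
This completes the inductive step, so 4 | L_n for all n ≥ 0.

4 | L_n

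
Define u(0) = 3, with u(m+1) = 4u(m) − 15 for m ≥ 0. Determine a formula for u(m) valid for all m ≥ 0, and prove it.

Claim: u(m) = -2·4^m + 5.

Base case: u(0) = 3, and -2·4^0 + 5 = -2 + 5 = 3.
Assume u(r) = -2·4^r + 5 for some r ≥ 0.
Then u(r+1) = 4u(r) − 15 = 4·(-2·4^r + 5) − 15 = -8·4^r + 20 − 15 = -2·4^{r+1} + 5.
This completes the inductive step, so u(m) = -2·4^m + 5 for all m ≥ 0.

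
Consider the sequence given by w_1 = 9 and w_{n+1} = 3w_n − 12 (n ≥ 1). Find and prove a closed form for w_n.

Claim: w_n = 3^n + 6.

Base case: w_1 = 9, and 3^1 + 6 = 3 + 6 = 9.
Assume w_r = 3^r + 6 for some r ≥ 1.
Then w_{r+1} = 3w_r − 12 = 3·(3^r + 6) − 12 = 3^{r+1} + 18 − 12 = 3^{r+1} + 6.
So the formula holds for r+1, and by induction w_n = 3^n + 6 for all n ≥ 1.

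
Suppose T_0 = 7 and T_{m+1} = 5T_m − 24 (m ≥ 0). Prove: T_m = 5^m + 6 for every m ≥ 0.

Base case: T_0 = 7, and 5^0 + 6 = 1 + 6 = 7.
Assume T_k = 5^k + 6 for some k ≥ 0.
Then T_{k+1} = 5T_k − 24 = 5·(5^k + 6) − 24 = 5^{k+1} + 30 − 24 = 5^{k+1} + 6.
By induction, T_m = 5^m + 6 for all m ≥ 0.

T_m = 5^m + 6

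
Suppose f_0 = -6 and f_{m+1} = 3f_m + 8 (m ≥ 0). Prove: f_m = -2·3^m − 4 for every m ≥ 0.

Base case: f_0 = -6, and -2·3^0 − 4 = -2 − 4 = -6.
Assume f_k = -2·3^k − 4 for some k ≥ 0.
Then f_{k+1} = 3f_k + 8 = 3·(-2·3^k − 4) + 8 = -6·3^k − 12 + 8 = -2·3^{k+1} − 4.
By induction, f_m = -2·3^m − 4 for all m ≥ 0.

f_m = -2·3^m − 4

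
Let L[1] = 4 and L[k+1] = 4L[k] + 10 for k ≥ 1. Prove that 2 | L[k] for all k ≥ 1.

Base case: L[1] = 4 = 2·2, so 2 | L[1].
Assume 2 | L[r], so L[r] = 2t for some integer t.
Then L[r+1] = 4L[r] + 10 = 4·(2t) + 10 = 2(4t + 5), so 2 | L[r+1].
Hence 2 | L[k] for every k ≥ 1, by induction.

2 | L[k]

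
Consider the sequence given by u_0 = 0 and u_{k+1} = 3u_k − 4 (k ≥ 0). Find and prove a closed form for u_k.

Claim: u_k = -2·3^k + 2.

Base case: u_0 = 0, and -2·3^0 + 2 = -2 + 2 = 0.
Assume u_j = -2·3^j + 2 for some j ≥ 0.
Then u_{j+1} = 3u_j − 4 = 3·(-2·3^j + 2) − 4 = -6·3^j + 6 − 4 = -2·3^{j+1} + 2.
This completes the inductive step, so u_k = -2·3^k + 2 for all k ≥ 0.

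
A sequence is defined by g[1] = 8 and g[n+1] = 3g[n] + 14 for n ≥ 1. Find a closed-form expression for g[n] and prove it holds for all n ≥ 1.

Claim: g[n] = 5·3^n − 7.

Base case: g[1] = 8, and 5·3^1 − 7 = 15 − 7 = 8.
Assume g[r] = 5·3^r − 7 for some r ≥ 1.
Then g[r+1] = 3g[r] + 14 = 3·(5·3^r − 7) + 14 = 15·3^r − 21 + 14 = 5·3^{r+1} − 7.
This completes the inductive step, so g[n] = 5·3^n − 7 for all n ≥ 1.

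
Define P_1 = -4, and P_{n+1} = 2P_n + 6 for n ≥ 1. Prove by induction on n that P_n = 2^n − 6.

Base case: P_1 = -4, and 2^1 − 6 = 2 − 6 = -4.
Assume P_r = 2^r − 6 for some r ≥ 1.
Then P_{r+1} = 2P_r + 6 = 2·(2^r − 6) + 6 = 2^{r+1} − 12 + 6 = 2^{r+1} − 6.
This completes the inductive step, so P_n = 2^n − 6 for all n ≥ 1.

P_n = 2^n − 6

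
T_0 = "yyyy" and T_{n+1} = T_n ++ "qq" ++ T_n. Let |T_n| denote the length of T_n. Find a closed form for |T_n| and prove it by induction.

Claim: |T_n| = 6·2^n − 2.

Base case: |T_0| = 4, and 6·2^0 − 2 = 4.
Assume |T_j| = 6·2^j − 2.
Then |T_{j+1}| = |T_j| + 2 + |T_j| = 2|T_j| + 2 = 2(6·2^j − 2) + 2 = 6·2^{j+1} − 4 + 2 = 6·2^{j+1} − 2.
This completes the inductive step, so |T_n| = 6·2^n − 2 for all n ≥ 0.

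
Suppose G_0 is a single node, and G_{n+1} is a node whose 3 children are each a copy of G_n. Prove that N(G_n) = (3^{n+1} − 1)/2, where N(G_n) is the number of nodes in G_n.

Base case: N(G_0) = 1, and (3^{0+1} − 1)/2 = 1.
Assume N(G_j) = (3^{j+1} − 1)/2.
Then N(G_{j+1}) = 1 + 3N(G_j) = 1 + 3·(3^{j+1} − 1)/2 = 1 + (3^{j+2} − 3)/2 = (2 + 3^{j+2} − 3)/2 = (3^{j+2} − 1)/2.
So the formula holds for j+1, and by induction N(G_n) = (3^{n+1} − 1)/2 for all n ≥ 0.

N(G_n) = (3^{n+1} − 1)/2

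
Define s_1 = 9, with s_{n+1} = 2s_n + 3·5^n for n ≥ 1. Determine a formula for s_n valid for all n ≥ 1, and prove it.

Claim: s_n = 2·2^n + 5^n.

Base case: s_1 = 9, and 2·2^1 + 5^1 = 4 + 5 = 9.
Assume s_r = 2·2^r + 5^r for some r ≥ 1.
Then s_{r+1} = 2s_r + 3·5^r = 2·(2·2^r + 5^r) + 3·5^r = 2·2^{r+1} + 2·5^r + 3·5^r = 2·2^{r+1} + 5·5^r = 2·2^{r+1} + 5^{r+1}.
This completes the inductive step, so s_n = 2·2^n + 5^n for all n ≥ 1.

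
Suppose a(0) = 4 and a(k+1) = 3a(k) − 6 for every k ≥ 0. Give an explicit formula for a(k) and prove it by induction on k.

Claim: a(k) = 3^k + 3.

Base case: a(0) = 4, and 3^0 + 3 = 1 + 3 = 4.
Assume a(m) = 3^m + 3 for some m ≥ 0.
Then a(m+1) = 3a(m) − 6 = 3·(3^m + 3) − 6 = 3^{m+1} + 9 − 6 = 3^{m+1} + 3.
This completes the inductive step, so a(k) = 3^k + 3 for all k ≥ 0.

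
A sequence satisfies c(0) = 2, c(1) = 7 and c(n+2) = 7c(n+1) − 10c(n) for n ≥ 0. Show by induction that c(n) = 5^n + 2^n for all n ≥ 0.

Base cases: c(0) = 2 and 5^0 + 2^0 = 2; c(1) = 7 and 5^1 + 2^1 = 7.
Assume c(i) = 5^i + 2^i for all 0 ≤ i ≤ j, where j ≥ 1.
Then c(j+1) = 7c(j) − 10c(j−1) = 7·(5^j + 2^j) − 10·(5^{j−1} + 2^{j−1}) = (7·5 − 10)5^{j−1} + (7·2 − 10)2^{j−1} = 25·5^{j−1} + 4·2^{j−1} = 5^{j+1} + 2^{j+1}.
This completes the inductive step, so c(n) = 5^n + 2^n for all n ≥ 0.

c(n) = 5^n + 2^n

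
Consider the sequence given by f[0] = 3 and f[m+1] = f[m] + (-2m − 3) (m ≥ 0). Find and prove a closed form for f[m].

Claim: f[m] = -m^2 − 2m + 3.

Base case: f[0] = 3, and -0^2 − 2·0 + 3 = 3.
Assume f[j] = -j^2 − 2j + 3.
Then f[j+1] = f[j] + (-2j − 3) = (-j^2 − 2j + 3) + (-2j − 3) = -j^2 − 4j,
and -(j+1)^2 − 2·(j+1) + 3 = -j^2 − 4j.
By induction, f[m] = -m^2 − 2m + 3 for all m ≥ 0.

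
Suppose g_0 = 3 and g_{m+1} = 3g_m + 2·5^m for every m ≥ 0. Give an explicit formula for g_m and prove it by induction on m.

Claim: g_m = 2·3^m + 5^m.

Base case: g_0 = 3, and 2·3^0 + 5^0 = 2 + 1 = 3.
Assume g_k = 2·3^k + 5^k for some k ≥ 0.
Then g_{k+1} = 3g_k + 2·5^k = 3·(2·3^k + 5^k) + 2·5^k = 2·3^{k+1} + 3·5^k + 2·5^k = 2·3^{k+1} + 5·5^k = 2·3^{k+1} + 5^{k+1}.
This completes the inductive step, so g_m = 2·3^m + 5^m for all m ≥ 0.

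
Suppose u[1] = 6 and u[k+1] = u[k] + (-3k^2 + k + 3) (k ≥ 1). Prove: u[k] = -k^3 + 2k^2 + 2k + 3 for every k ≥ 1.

Base case: u[1] = 6, and -1^3 + 2·1^2 + 2·1 + 3 = 6.
Assume u[r] = -r^3 + 2r^2 + 2r + 3.
Then u[r+1] = u[r] + (-3r^2 + r + 3) = (-r^3 + 2r^2 + 2r + 3) + (-3r^2 + r + 3) = -r^3 − r^2 + 3r + 6,
and -(r+1)^3 + 2·(r+1)^2 + 2·(r+1) + 3 = -r^3 − r^2 + 3r + 6.
This completes the inductive step, so u[k] = -k^3 + 2k^2 + 2k + 3 for all k ≥ 1.

u[k] = -k^3 + 2k^2 + 2k + 3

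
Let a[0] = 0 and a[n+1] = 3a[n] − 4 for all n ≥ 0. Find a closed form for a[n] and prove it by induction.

Claim: a[n] = -2·3^n + 2.

Base case: a[0] = 0, and -2·3^0 + 2 = -2 + 2 = 0.
Assume a[r] = -2·3^r + 2 for some r ≥ 0.
Then a[r+1] = 3a[r] − 4 = 3·(-2·3^r + 2) − 4 = -6·3^r + 6 − 4 = -2·3^{r+1} + 2.
By induction, a[n] = -2·3^n + 2 for all n ≥ 0.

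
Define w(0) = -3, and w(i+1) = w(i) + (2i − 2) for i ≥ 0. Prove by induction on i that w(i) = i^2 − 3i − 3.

Base case: w(0) = -3, and 0^2 − 3·0 − 3 = -3.
Assume w(j) = j^2 − 3j − 3.
Then w(j+1) = w(j) + (2j − 2) = (j^2 − 3j − 3) + (2j − 2) = j^2 − j − 5,
and (j+1)^2 − 3·(j+1) − 3 = j^2 − j − 5.
This completes the inductive step, so w(i) = i^2 − 3i − 3 for all i ≥ 0.

w(i) = i^2 − 3i − 3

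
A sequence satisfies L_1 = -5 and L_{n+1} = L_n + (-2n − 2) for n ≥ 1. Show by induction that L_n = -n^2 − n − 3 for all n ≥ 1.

Base case: L_1 = -5, and -1^2 − 1 − 3 = -5.
Assume L_j = -j^2 − j − 3.
Then L_{j+1} = L_j + (-2j − 2) = (-j^2 − j − 3) + (-2j − 2) = -j^2 − 3j − 5,
and -(j+1)^2 − (j+1) − 3 = -j^2 − 3j − 5.
This completes the inductive step, so L_n = -n^2 − n − 3 for all n ≥ 1.

L_n = -n^2 − n − 3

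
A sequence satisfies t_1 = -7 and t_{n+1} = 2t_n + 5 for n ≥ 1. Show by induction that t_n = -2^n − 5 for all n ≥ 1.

Base case: t_1 = -7, and -2^1 − 5 = -2 − 5 = -7.
Assume t_r = -2^r − 5 for some r ≥ 1.
Then t_{r+1} = 2t_r + 5 = 2·(-2^r − 5) + 5 = -2^{r+1} − 10 + 5 = -2^{r+1} − 5.
This completes the inductive step, so t_n = -2^n − 5 for all n ≥ 1.

t_n = -2^n − 5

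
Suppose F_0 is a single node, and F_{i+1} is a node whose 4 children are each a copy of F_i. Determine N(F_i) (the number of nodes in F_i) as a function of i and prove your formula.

Claim: N(F_i) = (4^{i+1} − 1)/3.

Base case: N(F_0) = 1, and (4^{0+1} − 1)/3 = 1.
Assume N(F_m) = (4^{m+1} − 1)/3.
Then N(F_{m+1}) = 1 + 4N(F_m) = 1 + 4·(4^{m+1} − 1)/3 = 1 + (4^{m+2} − 4)/3 = (3 + 4^{m+2} − 4)/3 = (4^{m+2} − 1)/3.
Hence N(F_i) = (4^{i+1} − 1)/3 for every i ≥ 0, by induction.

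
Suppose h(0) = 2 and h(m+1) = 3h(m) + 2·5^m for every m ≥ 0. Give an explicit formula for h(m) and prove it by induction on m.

Claim: h(m) = 3^m + 5^m.

Base case: h(0) = 2, and 3^0 + 5^0 = 1 + 1 = 2.
Assume h(r) = 3^r + 5^r for some r ≥ 0.
Then h(r+1) = 3h(r) + 2·5^r = 3·(3^r + 5^r) + 2·5^r = 3^{r+1} + 3·5^r + 2·5^r = 3^{r+1} + 5·5^r = 3^{r+1} + 5^{r+1}.
By induction, h(m) = 3^m + 5^m for all m ≥ 0.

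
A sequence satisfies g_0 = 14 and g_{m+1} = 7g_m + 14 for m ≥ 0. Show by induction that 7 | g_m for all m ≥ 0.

Base case: g_0 = 14 = 7·2, so 7 | g_0.
Assume 7 | g_j, so g_j = 7t for some integer t.
Then g_{j+1} = 7g_j + 14 = 7·(7t) + 14 = 7(7t + 2), so 7 | g_{j+1}.
This completes the inductive step, so 7 | g_m for all m ≥ 0.

7 | g_m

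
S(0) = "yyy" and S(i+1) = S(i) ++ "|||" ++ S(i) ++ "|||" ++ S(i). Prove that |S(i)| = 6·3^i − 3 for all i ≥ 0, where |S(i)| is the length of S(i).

Base case: |S(0)| = 3, and 6·3^0 − 3 = 3.
Assume |S(r)| = 6·3^r − 3.
Then |S(r+1)| = 3|S(r)| + 6 = 3(6·3^r − 3) + 6 = 6·3^{r+1} − 9 + 6 = 6·3^{r+1} − 3.
So the formula holds for r+1, and by induction |S(i)| = 6·3^i − 3 for all i ≥ 0.

|S(i)| = 6·3^i − 3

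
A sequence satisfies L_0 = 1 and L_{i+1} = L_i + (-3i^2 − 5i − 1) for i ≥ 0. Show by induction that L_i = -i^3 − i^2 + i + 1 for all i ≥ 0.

Base case: L_0 = 1, and -0^3 − 0^2 + 0 + 1 = 1.
Assume L_m = -m^3 − m^2 + m + 1.
Then L_{m+1} = L_m + (-3m^2 − 5m − 1) = (-m^3 − m^2 + m + 1) + (-3m^2 − 5m − 1) = -m^3 − 4m^2 − 4m,
and -(m+1)^3 − (m+1)^2 + (m+1) + 1 = -m^3 − 4m^2 − 4m.
This completes the inductive step, so L_i = -i^3 − i^2 + i + 1 for all i ≥ 0.

L_i = -i^3 − i^2 + i + 1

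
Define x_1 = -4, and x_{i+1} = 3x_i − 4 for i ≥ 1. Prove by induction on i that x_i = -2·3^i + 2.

Base case: x_1 = -4, and -2·3^1 + 2 = -6 + 2 = -4.
Assume x_k = -2·3^k + 2 for some k ≥ 1.
Then x_{k+1} = 3x_k − 4 = 3·(-2·3^k + 2) − 4 = -6·3^k + 6 − 4 = -2·3^{k+1} + 2.
By induction, x_i = -2·3^i + 2 for all i ≥ 1.

x_i = -2·3^i + 2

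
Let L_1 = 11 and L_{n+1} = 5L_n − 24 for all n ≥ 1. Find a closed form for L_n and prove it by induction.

Claim: L_n = 5^n + 6.

Base case: L_1 = 11, and 5^1 + 6 = 5 + 6 = 11.
Assume L_k = 5^k + 6 for some k ≥ 1.
Then L_{k+1} = 5L_k − 24 = 5·(5^k + 6) − 24 = 5^{k+1} + 30 − 24 = 5^{k+1} + 6.
So the formula holds for k+1, and by induction L_n = 5^n + 6 for all n ≥ 1.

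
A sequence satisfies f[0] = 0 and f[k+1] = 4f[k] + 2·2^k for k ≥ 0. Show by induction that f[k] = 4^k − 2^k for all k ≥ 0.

Base case: f[0] = 0, and 4^0 − 2^0 = 1 − 1 = 0.
Assume f[j] = 4^j − 2^j for some j ≥ 0.
Then f[j+1] = 4f[j] + 2·2^j = 4·(4^j − 2^j) + 2·2^j = 4^{j+1} − 4·2^j + 2·2^j = 4^{j+1} − 2·2^j = 4^{j+1} − 2^{j+1}.
Hence f[k] = 4^k − 2^k for every k ≥ 0, by induction.

f[k] = 4^k − 2^k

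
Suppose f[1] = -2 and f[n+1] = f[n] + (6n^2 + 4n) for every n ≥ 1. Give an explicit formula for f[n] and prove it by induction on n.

Claim: f[n] = 2n^3 − n^2 − n − 2.

Base case: f[1] = -2, and 2·1^3 − 1^2 − 1 − 2 = -2.
Assume f[k] = 2k^3 − k^2 − k − 2.
Then f[k+1] = f[k] + (6k^2 + 4k) = (2k^3 − k^2 − k − 2) + (6k^2 + 4k) = 2k^3 + 5k^2 + 3k − 2,
and 2·(k+1)^3 − (k+1)^2 − (k+1) − 2 = 2k^3 + 5k^2 + 3k − 2.
By induction, f[n] = 2n^3 − n^2 − n − 2 for all n ≥ 1.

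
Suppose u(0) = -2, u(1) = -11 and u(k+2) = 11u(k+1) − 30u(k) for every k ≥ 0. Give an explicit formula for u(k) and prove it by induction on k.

Claim: u(k) = -6^k − 5^k.

Base cases: u(0) = -2 and -6^0 − 5^0 = -2; u(1) = -11 and -6^1 − 5^1 = -11.
Assume u(i) = -6^i − 5^i for all 0 ≤ i ≤ j, where j ≥ 1.
Then u(j+1) = 11u(j) − 30u(j−1) = 11·(-6^j − 5^j) − 30·(-6^{j−1} − 5^{j−1}) = -(11·6 − 30)6^{j−1} − (11·5 − 30)5^{j−1} = -36·6^{j−1} − 25·5^{j−1} = -6^{j+1} − 5^{j+1}.
By strong induction, u(k) = -6^k − 5^k for all k ≥ 0.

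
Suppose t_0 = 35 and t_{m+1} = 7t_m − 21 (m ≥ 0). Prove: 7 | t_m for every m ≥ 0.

Base case: t_0 = 35 = 7·5, so 7 | t_0.
Assume 7 | t_j, so t_j = 7s for some integer s.
Then t_{j+1} = 7t_j − 21 = 7·(7s) − 21 = 7(7s − 3), so 7 | t_{j+1}.
This completes the inductive step, so 7 | t_m for all m ≥ 0.

7 | t_m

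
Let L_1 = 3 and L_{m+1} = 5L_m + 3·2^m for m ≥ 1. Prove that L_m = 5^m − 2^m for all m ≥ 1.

Base case: L_1 = 3, and 5^1 − 2^1 = 5 − 2 = 3.
Assume L_j = 5^j − 2^j for some j ≥ 1.
Then L_{j+1} = 5L_j + 3·2^j = 5·(5^j − 2^j) + 3·2^j = 5^{j+1} − 5·2^j + 3·2^j = 5^{j+1} − 2·2^j = 5^{j+1} − 2^{j+1}.
This completes the inductive step, so L_m = 5^m − 2^m for all m ≥ 1.

L_m = 5^m − 2^m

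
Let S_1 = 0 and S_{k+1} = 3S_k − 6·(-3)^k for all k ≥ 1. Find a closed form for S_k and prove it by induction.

Claim: S_k = 3^k + (-3)^k.

Base case: S_1 = 0, and 3^1 + (-3)^1 = 3 − 3 = 0.
Assume S_m = 3^m + (-3)^m for some m ≥ 1.
Then S_{m+1} = 3S_m − 6·(-3)^m = 3·(3^m + (-3)^m) − 6·(-3)^m = 3^{m+1} + 3·(-3)^m − 6·(-3)^m = 3^{m+1} − 3·(-3)^m = 3^{m+1} + (-3)^{m+1}.
This completes the inductive step, so S_k = 3^k + (-3)^k for all k ≥ 1.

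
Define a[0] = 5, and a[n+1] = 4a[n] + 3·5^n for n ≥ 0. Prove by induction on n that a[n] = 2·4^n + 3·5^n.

Base case: a[0] = 5, and 2·4^0 + 3·5^0 = 2 + 3 = 5.
Assume a[r] = 2·4^r + 3·5^r for some r ≥ 0.
Then a[r+1] = 4a[r] + 3·5^r = 4·(2·4^r + 3·5^r) + 3·5^r = 2·4^{r+1} + 12·5^r + 3·5^r = 2·4^{r+1} + 15·5^r = 2·4^{r+1} + 3·5^{r+1}.
Hence a[n] = 2·4^n + 3·5^n for every n ≥ 0, by induction.

a[n] = 2·4^n + 3·5^n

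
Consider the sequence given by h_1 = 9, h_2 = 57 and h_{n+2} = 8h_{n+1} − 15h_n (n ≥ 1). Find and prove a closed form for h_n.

Claim: h_n = 3·5^n − 2·3^n.

Base cases: h_1 = 9 and 3·5^1 − 2·3^1 = 9; h_2 = 57 and 3·5^2 − 2·3^2 = 57.
Assume h_i = 3·5^i − 2·3^i for all 1 ≤ i ≤ j, where j ≥ 2.
Then h_{j+1} = 8h_j − 15h_{j−1} = 8·(3·5^j − 2·3^j) − 15·(3·5^{j−1} − 2·3^{j−1}) = 3·(8·5 − 15)5^{j−1} − 2·(8·3 − 15)3^{j−1} = 75·5^{j−1} − 18·3^{j−1} = 3·5^{j+1} − 2·3^{j+1}.
This completes the inductive step, so h_n = 3·5^n − 2·3^n for all n ≥ 1.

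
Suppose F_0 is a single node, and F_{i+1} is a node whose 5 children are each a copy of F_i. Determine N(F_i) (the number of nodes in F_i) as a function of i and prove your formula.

Claim: N(F_i) = (5^{i+1} − 1)/4.

Base case: N(F_0) = 1, and (5^{0+1} − 1)/4 = 1.
Assume N(F_k) = (5^{k+1} − 1)/4.
Then N(F_{k+1}) = 1 + 5N(F_k) = 1 + 5·(5^{k+1} − 1)/4 = 1 + (5^{k+2} − 5)/4 = (4 + 5^{k+2} − 5)/4 = (5^{k+2} − 1)/4.
This completes the inductive step, so N(F_i) = (5^{i+1} − 1)/4 for all i ≥ 0.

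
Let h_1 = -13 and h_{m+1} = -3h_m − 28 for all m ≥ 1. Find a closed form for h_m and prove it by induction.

Claim: h_m = 2·(-3)^m − 7.

Base case: h_1 = -13, and 2·(-3)^1 − 7 = -6 − 7 = -13.
Assume h_j = 2·(-3)^j − 7 for some j ≥ 1.
Then h_{j+1} = -3h_j − 28 = -3·(2·(-3)^j − 7) − 28 = -6·(-3)^j + 21 − 28 = 2·(-3)^{j+1} − 7.
So the formula holds for j+1, and by induction h_m = 2·(-3)^m − 7 for all m ≥ 1.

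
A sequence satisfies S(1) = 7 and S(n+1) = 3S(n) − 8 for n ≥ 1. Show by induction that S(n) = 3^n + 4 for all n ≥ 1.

Base case: S(1) = 7, and 3^1 + 4 = 3 + 4 = 7.
Assume S(k) = 3^k + 4 for some k ≥ 1.
Then S(k+1) = 3S(k) − 8 = 3·(3^k + 4) − 8 = 3^{k+1} + 12 − 8 = 3^{k+1} + 4.
So the formula holds for k+1, and by induction S(n) = 3^n + 4 for all n ≥ 1.

S(n) = 3^n + 4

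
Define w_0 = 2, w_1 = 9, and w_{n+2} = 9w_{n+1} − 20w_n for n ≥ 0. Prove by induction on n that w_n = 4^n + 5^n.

Base cases: w_0 = 2 and 4^0 + 5^0 = 2; w_1 = 9 and 4^1 + 5^1 = 9.
Assume w_j = 4^j + 5^j for all 0 ≤ j ≤ k, where k ≥ 1.
Then w_{k+1} = 9w_k − 20w_{k−1} = 9·(4^k + 5^k) − 20·(4^{k−1} + 5^{k−1}) = (9·4 − 20)4^{k−1} + (9·5 − 20)5^{k−1} = 16·4^{k−1} + 25·5^{k−1} = 4^{k+1} + 5^{k+1}.
By strong induction, w_n = 4^n + 5^n for all n ≥ 0.

w_n = 4^n + 5^n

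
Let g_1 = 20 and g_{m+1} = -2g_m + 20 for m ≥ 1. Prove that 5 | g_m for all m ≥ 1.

Base case: g_1 = 20 = 5·4, so 5 | g_1.
Assume 5 | g_j, so g_j = 5t for some integer t.
Then g_{j+1} = -2g_j + 20 = -2·(5t) + 20 = 5(-2t + 4), so 5 | g_{j+1}.
Hence 5 | g_m for every m ≥ 1, by induction.

5 | g_m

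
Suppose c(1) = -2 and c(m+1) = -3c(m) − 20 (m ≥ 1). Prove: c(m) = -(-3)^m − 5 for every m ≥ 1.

Base case: c(1) = -2, and -(-3)^1 − 5 = 3 − 5 = -2.
Assume c(j) = -(-3)^j − 5 for some j ≥ 1.
Then c(j+1) = -3c(j) − 20 = -3·(-(-3)^j − 5) − 20 = 3·(-3)^j + 15 − 20 = -(-3)^{j+1} − 5.
This completes the inductive step, so c(m) = -(-3)^m − 5 for all m ≥ 1.

c(m) = -(-3)^m − 5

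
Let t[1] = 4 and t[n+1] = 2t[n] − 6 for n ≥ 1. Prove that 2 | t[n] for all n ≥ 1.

Base case: t[1] = 4 = 2·2, so 2 | t[1].
Assume 2 | t[k], so t[k] = 2s for some integer s.
Then t[k+1] = 2t[k] − 6 = 2·(2s) − 6 = 2(2s − 3), so 2 | t[k+1].
Hence 2 | t[n] for every n ≥ 1, by induction.

2 | t[n]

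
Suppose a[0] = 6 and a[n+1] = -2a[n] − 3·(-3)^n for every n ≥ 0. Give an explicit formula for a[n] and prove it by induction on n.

Claim: a[n] = 3·(-2)^n + 3·(-3)^n.

Base case: a[0] = 6, and 3·(-2)^0 + 3·(-3)^0 = 3 + 3 = 6.
Assume a[j] = 3·(-2)^j + 3·(-3)^j for some j ≥ 0.
Then a[j+1] = -2a[j] − 3·(-3)^j = -2·(3·(-2)^j + 3·(-3)^j) − 3·(-3)^j = 3·(-2)^{j+1} − 6·(-3)^j − 3·(-3)^j = 3·(-2)^{j+1} − 9·(-3)^j = 3·(-2)^{j+1} + 3·(-3)^{j+1}.
So the formula holds for j+1, and by induction a[n] = 3·(-2)^n + 3·(-3)^n for all n ≥ 0.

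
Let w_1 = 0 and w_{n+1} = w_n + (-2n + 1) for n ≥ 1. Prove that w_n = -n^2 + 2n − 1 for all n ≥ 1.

Base case: w_1 = 0, and -1^2 + 2·1 − 1 = 0.
Assume w_k = -k^2 + 2k − 1.
Then w_{k+1} = w_k + (-2k + 1) = (-k^2 + 2k − 1) + (-2k + 1) = -k^2,
and -(k+1)^2 + 2·(k+1) − 1 = -k^2.
Hence w_n = -n^2 + 2n − 1 for every n ≥ 1, by induction.

w_n = -n^2 + 2n − 1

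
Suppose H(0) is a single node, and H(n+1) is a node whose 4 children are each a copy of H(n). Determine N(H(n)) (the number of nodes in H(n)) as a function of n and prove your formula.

Claim: N(H(n)) = (4^{n+1} − 1)/3.

Base case: N(H(0)) = 1, and (4^{0+1} − 1)/3 = 1.
Assume N(H(k)) = (4^{k+1} − 1)/3.
Then N(H(k+1)) = 1 + 4N(H(k)) = 1 + 4·(4^{k+1} − 1)/3 = 1 + (4^{k+2} − 4)/3 = (3 + 4^{k+2} − 4)/3 = (4^{k+2} − 1)/3.
Hence N(H(n)) = (4^{n+1} − 1)/3 for every n ≥ 0, by induction.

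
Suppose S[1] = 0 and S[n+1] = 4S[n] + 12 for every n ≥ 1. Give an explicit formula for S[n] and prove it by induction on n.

Claim: S[n] = 4^n − 4.

Base case: S[1] = 0, and 4^1 − 4 = 4 − 4 = 0.
Assume S[m] = 4^m − 4 for some m ≥ 1.
Then S[m+1] = 4S[m] + 12 = 4·(4^m − 4) + 12 = 4^{m+1} − 16 + 12 = 4^{m+1} − 4.
By induction, S[n] = 4^n − 4 for all n ≥ 1.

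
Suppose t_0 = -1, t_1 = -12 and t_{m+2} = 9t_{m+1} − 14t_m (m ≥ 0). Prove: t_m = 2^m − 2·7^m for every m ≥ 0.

Base cases: t_0 = -1 and 2^0 − 2·7^0 = -1; t_1 = -12 and 2^1 − 2·7^1 = -12.
Assume t_j = 2^j − 2·7^j for all 0 ≤ j ≤ k, where k ≥ 1.
Then t_{k+1} = 9t_k − 14t_{k−1} = 9·(2^k − 2·7^k) − 14·(2^{k−1} − 2·7^{k−1}) = (9·2 − 14)2^{k−1} − 2·(9·7 − 14)7^{k−1} = 4·2^{k−1} − 98·7^{k−1} = 2^{k+1} − 2·7^{k+1}.
Hence t_m = 2^m − 2·7^m for every m ≥ 0, by strong induction.

t_m = 2^m − 2·7^m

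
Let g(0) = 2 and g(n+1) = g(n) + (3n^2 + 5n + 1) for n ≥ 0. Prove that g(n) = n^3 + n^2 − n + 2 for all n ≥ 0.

Base case: g(0) = 2, and 0^3 + 0^2 − 0 + 2 = 2.
Assume g(k) = k^3 + k^2 − k + 2.
Then g(k+1) = g(k) + (3k^2 + 5k + 1) = (k^3 + k^2 − k + 2) + (3k^2 + 5k + 1) = k^3 + 4k^2 + 4k + 3,
and (k+1)^3 + (k+1)^2 − (k+1) + 2 = k^3 + 4k^2 + 4k + 3.
By induction, g(n) = n^3 + n^2 − n + 2 for all n ≥ 0.

g(n) = n^3 + n^2 − n + 2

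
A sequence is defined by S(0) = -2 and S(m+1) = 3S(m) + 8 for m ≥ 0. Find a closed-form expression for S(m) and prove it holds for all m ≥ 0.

Claim: S(m) = 2·3^m − 4.

Base case: S(0) = -2, and 2·3^0 − 4 = 2 − 4 = -2.
Assume S(r) = 2·3^r − 4 for some r ≥ 0.
Then S(r+1) = 3S(r) + 8 = 3·(2·3^r − 4) + 8 = 6·3^r − 12 + 8 = 2·3^{r+1} − 4.
Hence S(m) = 2·3^m − 4 for every m ≥ 0, by induction.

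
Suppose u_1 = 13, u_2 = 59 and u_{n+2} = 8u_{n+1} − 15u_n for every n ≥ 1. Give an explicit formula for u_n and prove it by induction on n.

Claim: u_n = 2·5^n + 3^n.

Base cases: u_1 = 13 and 2·5^1 + 3^1 = 13; u_2 = 59 and 2·5^2 + 3^2 = 59.
Assume u_j = 2·5^j + 3^j for all 1 ≤ j ≤ r, where r ≥ 2.
Then u_{r+1} = 8u_r − 15u_{r−1} = 8·(2·5^r + 3^r) − 15·(2·5^{r−1} + 3^{r−1}) = 2·(8·5 − 15)5^{r−1} + (8·3 − 15)3^{r−1} = 50·5^{r−1} + 9·3^{r−1} = 2·5^{r+1} + 3^{r+1}.
By strong induction, u_n = 2·5^n + 3^n for all n ≥ 1.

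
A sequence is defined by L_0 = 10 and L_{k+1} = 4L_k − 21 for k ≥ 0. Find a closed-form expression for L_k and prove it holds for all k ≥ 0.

Claim: L_k = 3·4^k + 7.

Base case: L_0 = 10, and 3·4^0 + 7 = 3 + 7 = 10.
Assume L_j = 3·4^j + 7 for some j ≥ 0.
Then L_{j+1} = 4L_j − 21 = 4·(3·4^j + 7) − 21 = 12·4^j + 28 − 21 = 3·4^{j+1} + 7.
By induction, L_k = 3·4^k + 7 for all k ≥ 0.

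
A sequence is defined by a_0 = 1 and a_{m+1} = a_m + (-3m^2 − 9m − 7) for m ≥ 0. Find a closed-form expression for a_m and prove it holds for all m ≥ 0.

Claim: a_m = -m^3 − 3m^2 − 3m + 1.

Base case: a_0 = 1, and -0^3 − 3·0^2 − 3·0 + 1 = 1.
Assume a_r = -r^3 − 3r^2 − 3r + 1.
Then a_{r+1} = a_r + (-3r^2 − 9r − 7) = (-r^3 − 3r^2 − 3r + 1) + (-3r^2 − 9r − 7) = -r^3 − 6r^2 − 12r − 6,
and -(r+1)^3 − 3·(r+1)^2 − 3·(r+1) + 1 = -r^3 − 6r^2 − 12r − 6.
This completes the inductive step, so a_m = -m^3 − 3m^2 − 3m + 1 for all m ≥ 0.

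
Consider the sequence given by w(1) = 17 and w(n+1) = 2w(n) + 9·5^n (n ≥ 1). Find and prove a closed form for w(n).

Claim: w(n) = 2^n + 3·5^n.

Base case: w(1) = 17, and 2^1 + 3·5^1 = 2 + 15 = 17.
Assume w(m) = 2^m + 3·5^m for some m ≥ 1.
Then w(m+1) = 2w(m) + 9·5^m = 2·(2^m + 3·5^m) + 9·5^m = 2^{m+1} + 6·5^m + 9·5^m = 2^{m+1} + 15·5^m = 2^{m+1} + 3·5^{m+1}.
So the formula holds for m+1, and by induction w(n) = 2^n + 3·5^n for all n ≥ 1.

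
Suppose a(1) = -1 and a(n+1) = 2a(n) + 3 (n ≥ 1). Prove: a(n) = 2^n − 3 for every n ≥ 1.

Base case: a(1) = -1, and 2^1 − 3 = 2 − 3 = -1.
Assume a(j) = 2^j − 3 for some j ≥ 1.
Then a(j+1) = 2a(j) + 3 = 2·(2^j − 3) + 3 = 2^{j+1} − 6 + 3 = 2^{j+1} − 3.
So the formula holds for j+1, and by induction a(n) = 2^n − 3 for all n ≥ 1.

a(n) = 2^n − 3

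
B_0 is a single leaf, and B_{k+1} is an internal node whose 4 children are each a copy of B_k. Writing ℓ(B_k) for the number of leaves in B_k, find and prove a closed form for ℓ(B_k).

Claim: ℓ(B_k) = 4^k.

Base case: ℓ(B_0) = 1, and 4^0 = 1.
Assume ℓ(B_j) = 4^j.
Then ℓ(B_{j+1}) = 4·ℓ(B_j) = 4·4^j = 4^{j+1}.
This completes the inductive step, so ℓ(B_k) = 4^k for all k ≥ 0.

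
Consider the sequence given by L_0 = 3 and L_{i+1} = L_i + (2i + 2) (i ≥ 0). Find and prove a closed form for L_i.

Claim: L_i = i^2 + i + 3.

Base case: L_0 = 3, and 0^2 + 0 + 3 = 3.
Assume L_r = r^2 + r + 3.
Then L_{r+1} = L_r + (2r + 2) = (r^2 + r + 3) + (2r + 2) = r^2 + 3r + 5,
and (r+1)^2 + (r+1) + 3 = r^2 + 3r + 5.
By induction, L_i = i^2 + i + 3 for all i ≥ 0.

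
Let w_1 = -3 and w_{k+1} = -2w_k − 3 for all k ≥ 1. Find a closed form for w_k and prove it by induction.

Claim: w_k = (-2)^k − 1.

Base case: w_1 = -3, and (-2)^1 − 1 = -2 − 1 = -3.
Assume w_m = (-2)^m − 1 for some m ≥ 1.
Then w_{m+1} = -2w_m − 3 = -2·((-2)^m − 1) − 3 = -2·(-2)^m + 2 − 3 = (-2)^{m+1} − 1.
Hence w_k = (-2)^k − 1 for every k ≥ 1, by induction.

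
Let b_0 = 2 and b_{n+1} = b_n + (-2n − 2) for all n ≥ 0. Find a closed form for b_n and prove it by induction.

Claim: b_n = -n^2 − n + 2.

Base case: b_0 = 2, and -0^2 − 0 + 2 = 2.
Assume b_m = -m^2 − m + 2.
Then b_{m+1} = b_m + (-2m − 2) = (-m^2 − m + 2) + (-2m − 2) = -m^2 − 3m,
and -(m+1)^2 − (m+1) + 2 = -m^2 − 3m.
Hence b_n = -n^2 − n + 2 for every n ≥ 0, by induction.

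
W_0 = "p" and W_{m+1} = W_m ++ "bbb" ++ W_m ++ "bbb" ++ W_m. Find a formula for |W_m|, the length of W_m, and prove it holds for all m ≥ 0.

Claim: |W_m| = 4·3^m − 3.

Base case: |W_0| = 1, and 4·3^0 − 3 = 1.
Assume |W_j| = 4·3^j − 3.
Then |W_{j+1}| = 3|W_j| + 6 = 3(4·3^j − 3) + 6 = 4·3^{j+1} − 9 + 6 = 4·3^{j+1} − 3.
By induction, |W_m| = 4·3^m − 3 for all m ≥ 0.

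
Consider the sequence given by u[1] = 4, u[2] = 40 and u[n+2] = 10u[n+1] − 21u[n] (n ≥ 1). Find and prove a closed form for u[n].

Claim: u[n] = -3^n + 7^n.

Base cases: u[1] = 4 and -3^1 + 7^1 = 4; u[2] = 40 and -3^2 + 7^2 = 40.
Assume u[j] = -3^j + 7^j for all 1 ≤ j ≤ k, where k ≥ 2.
Then u[k+1] = 10u[k] − 21u[k−1] = 10·(-3^k + 7^k) − 21·(-3^{k−1} + 7^{k−1}) = -(10·3 − 21)3^{k−1} + (10·7 − 21)7^{k−1} = -9·3^{k−1} + 49·7^{k−1} = -3^{k+1} + 7^{k+1}.
By strong induction, u[n] = -3^n + 7^n for all n ≥ 1.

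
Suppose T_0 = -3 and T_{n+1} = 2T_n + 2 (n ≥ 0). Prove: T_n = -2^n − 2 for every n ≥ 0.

Base case: T_0 = -3, and -2^0 − 2 = -1 − 2 = -3.
Assume T_k = -2^k − 2 for some k ≥ 0.
Then T_{k+1} = 2T_k + 2 = 2·(-2^k − 2) + 2 = -2^{k+1} − 4 + 2 = -2^{k+1} − 2.
By induction, T_n = -2^n − 2 for all n ≥ 0.

T_n = -2^n − 2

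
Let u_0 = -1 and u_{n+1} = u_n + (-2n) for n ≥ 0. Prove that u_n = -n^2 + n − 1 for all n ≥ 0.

Base case: u_0 = -1, and -0^2 + 0 − 1 = -1.
Assume u_k = -k^2 + k − 1.
Then u_{k+1} = u_k + (-2k) = (-k^2 + k − 1) + (-2k) = -k^2 − k − 1,
and -(k+1)^2 + (k+1) − 1 = -k^2 − k − 1.
This completes the inductive step, so u_n = -n^2 + n − 1 for all n ≥ 0.

u_n = -n^2 + n − 1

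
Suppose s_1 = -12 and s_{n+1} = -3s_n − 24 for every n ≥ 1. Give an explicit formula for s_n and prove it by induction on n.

Claim: s_n = 2·(-3)^n − 6.

Base case: s_1 = -12, and 2·(-3)^1 − 6 = -6 − 6 = -12.
Assume s_m = 2·(-3)^m − 6 for some m ≥ 1.
Then s_{m+1} = -3s_m − 24 = -3·(2·(-3)^m − 6) − 24 = -6·(-3)^m + 18 − 24 = 2·(-3)^{m+1} − 6.
So the formula holds for m+1, and by induction s_n = 2·(-3)^n − 6 for all n ≥ 1.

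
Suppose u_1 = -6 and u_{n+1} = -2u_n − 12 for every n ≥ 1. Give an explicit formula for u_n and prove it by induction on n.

Claim: u_n = (-2)^n − 4.

Base case: u_1 = -6, and (-2)^1 − 4 = -2 − 4 = -6.
Assume u_j = (-2)^j − 4 for some j ≥ 1.
Then u_{j+1} = -2u_j − 12 = -2·((-2)^j − 4) − 12 = -2·(-2)^j + 8 − 12 = (-2)^{j+1} − 4.
So the formula holds for j+1, and by induction u_n = (-2)^n − 4 for all n ≥ 1.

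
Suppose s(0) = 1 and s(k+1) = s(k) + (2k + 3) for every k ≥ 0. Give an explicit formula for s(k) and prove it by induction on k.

Claim: s(k) = k^2 + 2k + 1.

Base case: s(0) = 1, and 0^2 + 2·0 + 1 = 1.
Assume s(j) = j^2 + 2j + 1.
Then s(j+1) = s(j) + (2j + 3) = (j^2 + 2j + 1) + (2j + 3) = j^2 + 4j + 4,
and (j+1)^2 + 2·(j+1) + 1 = j^2 + 4j + 4.
This completes the inductive step, so s(k) = k^2 + 2k + 1 for all k ≥ 0.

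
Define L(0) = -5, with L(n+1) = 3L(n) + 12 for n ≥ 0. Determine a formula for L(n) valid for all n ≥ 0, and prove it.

Claim: L(n) = 3^n − 6.

Base case: L(0) = -5, and 3^0 − 6 = 1 − 6 = -5.
Assume L(j) = 3^j − 6 for some j ≥ 0.
Then L(j+1) = 3L(j) + 12 = 3·(3^j − 6) + 12 = 3^{j+1} − 18 + 12 = 3^{j+1} − 6.
Hence L(n) = 3^n − 6 for every n ≥ 0, by induction.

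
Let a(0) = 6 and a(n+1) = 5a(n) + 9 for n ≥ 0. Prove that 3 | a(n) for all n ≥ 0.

Base case: a(0) = 6 = 3·2, so 3 | a(0).
Assume 3 | a(m), so a(m) = 3t for some integer t.
Then a(m+1) = 5a(m) + 9 = 5·(3t) + 9 = 3(5t + 3), so 3 | a(m+1).
Hence 3 | a(n) for every n ≥ 0, by induction.

3 | a(n)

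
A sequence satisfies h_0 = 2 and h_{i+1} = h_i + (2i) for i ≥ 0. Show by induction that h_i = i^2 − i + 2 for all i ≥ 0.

Base case: h_0 = 2, and 0^2 − 0 + 2 = 2.
Assume h_m = m^2 − m + 2.
Then h_{m+1} = h_m + (2m) = (m^2 − m + 2) + (2m) = m^2 + m + 2,
and (m+1)^2 − (m+1) + 2 = m^2 + m + 2.
This completes the inductive step, so h_i = i^2 − i + 2 for all i ≥ 0.

h_i = i^2 − i + 2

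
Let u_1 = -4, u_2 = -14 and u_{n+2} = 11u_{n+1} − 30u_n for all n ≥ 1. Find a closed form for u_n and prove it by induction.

Claim: u_n = 6^n − 2·5^n.

Base cases: u_1 = -4 and 6^1 − 2·5^1 = -4; u_2 = -14 and 6^2 − 2·5^2 = -14.
Assume u_j = 6^j − 2·5^j for all 1 ≤ j ≤ m, where m ≥ 2.
Then u_{m+1} = 11u_m − 30u_{m−1} = 11·(6^m − 2·5^m) − 30·(6^{m−1} − 2·5^{m−1}) = (11·6 − 30)6^{m−1} − 2·(11·5 − 30)5^{m−1} = 36·6^{m−1} − 50·5^{m−1} = 6^{m+1} − 2·5^{m+1}.
So the formula holds for m+1, and by strong induction u_n = 6^n − 2·5^n for all n ≥ 1.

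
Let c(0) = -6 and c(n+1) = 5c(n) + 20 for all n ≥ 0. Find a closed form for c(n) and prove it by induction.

Claim: c(n) = -5^n − 5.

Base case: c(0) = -6, and -5^0 − 5 = -1 − 5 = -6.
Assume c(r) = -5^r − 5 for some r ≥ 0.
Then c(r+1) = 5c(r) + 20 = 5·(-5^r − 5) + 20 = -5^{r+1} − 25 + 20 = -5^{r+1} − 5.
This completes the inductive step, so c(n) = -5^n − 5 for all n ≥ 0.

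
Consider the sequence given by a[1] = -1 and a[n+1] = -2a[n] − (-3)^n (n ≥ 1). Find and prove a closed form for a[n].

Claim: a[n] = -(-2)^n + (-3)^n.

Base case: a[1] = -1, and -(-2)^1 + (-3)^1 = 2 − 3 = -1.
Assume a[k] = -(-2)^k + (-3)^k for some k ≥ 1.
Then a[k+1] = -2a[k] − (-3)^k = -2·(-(-2)^k + (-3)^k) − (-3)^k = -(-2)^{k+1} − 2·(-3)^k − (-3)^k = -(-2)^{k+1} − 3·(-3)^k = -(-2)^{k+1} + (-3)^{k+1}.
By induction, a[n] = -(-2)^n + (-3)^n for all n ≥ 1.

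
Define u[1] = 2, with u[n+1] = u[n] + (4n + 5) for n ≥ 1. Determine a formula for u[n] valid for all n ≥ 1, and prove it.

Claim: u[n] = 2n^2 + 3n − 3.

Base case: u[1] = 2, and 2·1^2 + 3·1 − 3 = 2.
Assume u[m] = 2m^2 + 3m − 3.
Then u[m+1] = u[m] + (4m + 5) = (2m^2 + 3m − 3) + (4m + 5) = 2m^2 + 7m + 2,
and 2·(m+1)^2 + 3·(m+1) − 3 = 2m^2 + 7m + 2.
By induction, u[n] = 2n^2 + 3n − 3 for all n ≥ 1.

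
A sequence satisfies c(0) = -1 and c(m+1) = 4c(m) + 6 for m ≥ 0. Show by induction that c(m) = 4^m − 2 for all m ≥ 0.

Base case: c(0) = -1, and 4^0 − 2 = 1 − 2 = -1.
Assume c(r) = 4^r − 2 for some r ≥ 0.
Then c(r+1) = 4c(r) + 6 = 4·(4^r − 2) + 6 = 4^{r+1} − 8 + 6 = 4^{r+1} − 2.
So the formula holds for r+1, and by induction c(m) = 4^m − 2 for all m ≥ 0.

c(m) = 4^m − 2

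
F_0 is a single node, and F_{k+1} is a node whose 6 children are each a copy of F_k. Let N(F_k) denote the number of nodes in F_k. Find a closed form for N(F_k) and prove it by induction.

Claim: N(F_k) = (6^{k+1} − 1)/5.

Base case: N(F_0) = 1, and (6^{0+1} − 1)/5 = 1.
Assume N(F_r) = (6^{r+1} − 1)/5.
Then N(F_{r+1}) = 1 + 6N(F_r) = 1 + 6·(6^{r+1} − 1)/5 = 1 + (6^{r+2} − 6)/5 = (5 + 6^{r+2} − 6)/5 = (6^{r+2} − 1)/5.
Hence N(F_k) = (6^{k+1} − 1)/5 for every k ≥ 0, by induction.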